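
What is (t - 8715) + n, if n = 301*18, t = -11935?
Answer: -15232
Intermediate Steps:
n = 5418
(t - 8715) + n = (-11935 - 8715) + 5418 = -20650 + 5418 = -15232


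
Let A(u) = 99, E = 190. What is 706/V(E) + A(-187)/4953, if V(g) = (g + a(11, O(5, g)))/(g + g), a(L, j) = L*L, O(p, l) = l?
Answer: 442940543/513461 ≈ 862.66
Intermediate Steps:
a(L, j) = L²
V(g) = (121 + g)/(2*g) (V(g) = (g + 11²)/(g + g) = (g + 121)/((2*g)) = (121 + g)*(1/(2*g)) = (121 + g)/(2*g))
706/V(E) + A(-187)/4953 = 706/(((½)*(121 + 190)/190)) + 99/4953 = 706/(((½)*(1/190)*311)) + 99*(1/4953) = 706/(311/380) + 33/1651 = 706*(380/311) + 33/1651 = 268280/311 + 33/1651 = 442940543/513461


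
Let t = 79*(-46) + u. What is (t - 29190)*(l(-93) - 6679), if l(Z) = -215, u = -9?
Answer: 226350702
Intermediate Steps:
t = -3643 (t = 79*(-46) - 9 = -3634 - 9 = -3643)
(t - 29190)*(l(-93) - 6679) = (-3643 - 29190)*(-215 - 6679) = -32833*(-6894) = 226350702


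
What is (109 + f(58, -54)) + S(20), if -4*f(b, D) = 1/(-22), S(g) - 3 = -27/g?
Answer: 48691/440 ≈ 110.66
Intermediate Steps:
S(g) = 3 - 27/g
f(b, D) = 1/88 (f(b, D) = -1/4/(-22) = -1/4*(-1/22) = 1/88)
(109 + f(58, -54)) + S(20) = (109 + 1/88) + (3 - 27/20) = 9593/88 + (3 - 27*1/20) = 9593/88 + (3 - 27/20) = 9593/88 + 33/20 = 48691/440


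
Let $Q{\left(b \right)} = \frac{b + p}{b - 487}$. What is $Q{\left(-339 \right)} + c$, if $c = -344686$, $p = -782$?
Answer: $- \frac{4825585}{14} \approx -3.4468 \cdot 10^{5}$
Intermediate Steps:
$Q{\left(b \right)} = \frac{-782 + b}{-487 + b}$ ($Q{\left(b \right)} = \frac{b - 782}{b - 487} = \frac{-782 + b}{-487 + b}$)
$Q{\left(-339 \right)} + c = \frac{-782 - 339}{-487 - 339} - 344686 = \frac{1}{-826} \left(-1121\right) - 344686 = \left(- \frac{1}{826}\right) \left(-1121\right) - 344686 = \frac{19}{14} - 344686 = - \frac{4825585}{14}$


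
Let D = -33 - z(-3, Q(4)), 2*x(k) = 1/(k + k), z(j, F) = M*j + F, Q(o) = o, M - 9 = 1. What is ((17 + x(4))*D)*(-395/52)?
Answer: 58065/64 ≈ 907.27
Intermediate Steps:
M = 10 (M = 9 + 1 = 10)
z(j, F) = F + 10*j (z(j, F) = 10*j + F = F + 10*j)
x(k) = 1/(4*k) (x(k) = 1/(2*(k + k)) = 1/(2*((2*k))) = (1/(2*k))/2 = 1/(4*k))
D = -7 (D = -33 - (4 + 10*(-3)) = -33 - (4 - 30) = -33 - 1*(-26) = -33 + 26 = -7)
((17 + x(4))*D)*(-395/52) = ((17 + (¼)/4)*(-7))*(-395/52) = ((17 + (¼)*(¼))*(-7))*(-395*1/52) = ((17 + 1/16)*(-7))*(-395/52) = ((273/16)*(-7))*(-395/52) = -1911/16*(-395/52) = 58065/64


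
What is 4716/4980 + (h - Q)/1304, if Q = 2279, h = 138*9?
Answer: 82117/541160 ≈ 0.15174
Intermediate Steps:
h = 1242
4716/4980 + (h - Q)/1304 = 4716/4980 + (1242 - 1*2279)/1304 = 4716*(1/4980) + (1242 - 2279)*(1/1304) = 393/415 - 1037*1/1304 = 393/415 - 1037/1304 = 82117/541160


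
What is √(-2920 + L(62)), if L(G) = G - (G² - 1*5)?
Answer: I*√6697 ≈ 81.835*I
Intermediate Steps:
L(G) = 5 + G - G² (L(G) = G - (G² - 5) = G - (-5 + G²) = G + (5 - G²) = 5 + G - G²)
√(-2920 + L(62)) = √(-2920 + (5 + 62 - 1*62²)) = √(-2920 + (5 + 62 - 1*3844)) = √(-2920 + (5 + 62 - 3844)) = √(-2920 - 3777) = √(-6697) = I*√6697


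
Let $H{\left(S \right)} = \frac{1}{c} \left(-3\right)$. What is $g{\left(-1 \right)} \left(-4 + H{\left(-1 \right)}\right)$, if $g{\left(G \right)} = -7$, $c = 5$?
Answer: $\frac{161}{5} \approx 32.2$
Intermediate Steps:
$H{\left(S \right)} = - \frac{3}{5}$ ($H{\left(S \right)} = \frac{1}{5} \left(-3\right) = - \frac{3}{5}$)
$g{\left(-1 \right)} \left(-4 + H{\left(-1 \right)}\right) = - 7 \left(-4 - \frac{3}{5}\right) = \left(-7\right) \left(- \frac{23}{5}\right) = \frac{161}{5}$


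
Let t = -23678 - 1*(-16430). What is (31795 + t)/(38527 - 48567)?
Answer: -24547/10040 ≈ -2.4449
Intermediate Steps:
t = -7248 (t = -23678 + 16430 = -7248)
(31795 + t)/(38527 - 48567) = (31795 - 7248)/(38527 - 48567) = 24547/(-10040) = 24547*(-1/10040) = -24547/10040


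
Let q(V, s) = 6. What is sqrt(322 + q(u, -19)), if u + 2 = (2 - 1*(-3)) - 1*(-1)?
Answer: 2*sqrt(82) ≈ 18.111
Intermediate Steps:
u = 4 (u = -2 + ((2 - 1*(-3)) - 1*(-1)) = -2 + ((2 + 3) + 1) = -2 + (5 + 1) = -2 + 6 = 4)
sqrt(322 + q(u, -19)) = sqrt(322 + 6) = sqrt(328) = 2*sqrt(82)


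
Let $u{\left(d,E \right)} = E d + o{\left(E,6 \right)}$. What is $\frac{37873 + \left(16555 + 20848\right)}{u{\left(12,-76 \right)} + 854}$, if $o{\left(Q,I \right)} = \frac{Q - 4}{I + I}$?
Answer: $- \frac{112914}{97} \approx -1164.1$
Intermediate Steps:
$o{\left(Q,I \right)} = \frac{-4 + Q}{2 I}$
$u{\left(d,E \right)} = - \frac{1}{3} + \frac{E}{12} + E d$ ($u{\left(d,E \right)} = E d + \frac{-4 + E}{2 \cdot 6} = E d + \frac{1}{2} \cdot \frac{1}{6} \left(-4 + E\right) = E d + \left(- \frac{1}{3} + \frac{E}{12}\right) = - \frac{1}{3} + \frac{E}{12} + E d$)
$\frac{37873 + \left(16555 + 20848\right)}{u{\left(12,-76 \right)} + 854} = \frac{37873 + \left(16555 + 20848\right)}{\left(- \frac{1}{3} + \frac{1}{12} \left(-76\right) - 912\right) + 854} = \frac{37873 + 37403}{\left(- \frac{1}{3} - \frac{19}{3} - 912\right) + 854} = \frac{75276}{- \frac{2756}{3} + 854} = \frac{75276}{- \frac{194}{3}} = 75276 \left(- \frac{3}{194}\right) = - \frac{112914}{97}$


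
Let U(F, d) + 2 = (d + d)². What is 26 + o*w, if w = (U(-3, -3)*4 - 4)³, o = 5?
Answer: 11499866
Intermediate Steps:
U(F, d) = -2 + 4*d² (U(F, d) = -2 + (d + d)² = -2 + (2*d)² = -2 + 4*d²)
w = 2299968 (w = ((-2 + 4*(-3)²)*4 - 4)³ = ((-2 + 4*9)*4 - 4)³ = ((-2 + 36)*4 - 4)³ = (34*4 - 4)³ = (136 - 4)³ = 132³ = 2299968)
26 + o*w = 26 + 5*2299968 = 26 + 11499840 = 11499866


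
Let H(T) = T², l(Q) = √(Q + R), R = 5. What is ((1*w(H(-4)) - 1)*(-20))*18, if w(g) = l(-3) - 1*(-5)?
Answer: -1440 - 360*√2 ≈ -1949.1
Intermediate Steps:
l(Q) = √(5 + Q) (l(Q) = √(Q + 5) = √(5 + Q))
w(g) = 5 + √2 (w(g) = √(5 - 3) - 1*(-5) = √2 + 5 = 5 + √2)
((1*w(H(-4)) - 1)*(-20))*18 = ((1*(5 + √2) - 1)*(-20))*18 = (((5 + √2) - 1)*(-20))*18 = ((4 + √2)*(-20))*18 = (-80 - 20*√2)*18 = -1440 - 360*√2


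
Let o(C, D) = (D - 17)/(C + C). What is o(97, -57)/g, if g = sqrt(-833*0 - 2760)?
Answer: 37*I*sqrt(690)/133860 ≈ 0.0072607*I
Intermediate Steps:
g = 2*I*sqrt(690) (g = sqrt(0 - 2760) = sqrt(-2760) = 2*I*sqrt(690) ≈ 52.536*I)
o(C, D) = (-17 + D)/(2*C) (o(C, D) = (-17 + D)/((2*C)) = (-17 + D)*(1/(2*C)) = (-17 + D)/(2*C))
o(97, -57)/g = ((1/2)*(-17 - 57)/97)/((2*I*sqrt(690))) = ((1/2)*(1/97)*(-74))*(-I*sqrt(690)/1380) = -(-37)*I*sqrt(690)/133860 = 37*I*sqrt(690)/133860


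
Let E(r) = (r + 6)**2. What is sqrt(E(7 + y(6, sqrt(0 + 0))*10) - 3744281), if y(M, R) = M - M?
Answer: 4*I*sqrt(234007) ≈ 1935.0*I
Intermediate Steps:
y(M, R) = 0
E(r) = (6 + r)**2
sqrt(E(7 + y(6, sqrt(0 + 0))*10) - 3744281) = sqrt((6 + (7 + 0*10))**2 - 3744281) = sqrt((6 + (7 + 0))**2 - 3744281) = sqrt((6 + 7)**2 - 3744281) = sqrt(13**2 - 3744281) = sqrt(169 - 3744281) = sqrt(-3744112) = 4*I*sqrt(234007)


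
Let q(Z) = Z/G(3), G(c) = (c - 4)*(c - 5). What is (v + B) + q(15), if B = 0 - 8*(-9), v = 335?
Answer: 829/2 ≈ 414.50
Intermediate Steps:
G(c) = (-5 + c)*(-4 + c) (G(c) = (-4 + c)*(-5 + c) = (-5 + c)*(-4 + c))
q(Z) = Z/2 (q(Z) = Z/(20 + 3**2 - 9*3) = Z/(20 + 9 - 27) = Z/2)
B = 72 (B = 0 + 72 = 72)
(v + B) + q(15) = (335 + 72) + (1/2)*15 = 407 + 15/2 = 829/2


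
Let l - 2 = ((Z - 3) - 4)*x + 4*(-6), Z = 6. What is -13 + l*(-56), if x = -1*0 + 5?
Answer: 1499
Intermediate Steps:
x = 5 (x = 0 + 5 = 5)
l = -27 (l = 2 + (((6 - 3) - 4)*5 + 4*(-6)) = 2 + ((3 - 4)*5 - 24) = 2 + (-1*5 - 24) = 2 + (-5 - 24) = 2 - 29 = -27)
-13 + l*(-56) = -13 - 27*(-56) = -13 + 1512 = 1499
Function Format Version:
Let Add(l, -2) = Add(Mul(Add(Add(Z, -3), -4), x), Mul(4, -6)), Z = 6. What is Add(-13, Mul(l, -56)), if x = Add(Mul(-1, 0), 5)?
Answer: 1499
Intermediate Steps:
x = 5 (x = Add(0, 5) = 5)
l = -27 (l = Add(2, Add(Mul(Add(Add(6, -3), -4), 5), Mul(4, -6))) = Add(2, Add(Mul(Add(3, -4), 5), -24)) = Add(2, Add(Mul(-1, 5), -24)) = Add(2, Add(-5, -24)) = Add(2, -29) = -27)
Add(-13, Mul(l, -56)) = Add(-13, Mul(-27, -56)) = Add(-13, 1512) = 1499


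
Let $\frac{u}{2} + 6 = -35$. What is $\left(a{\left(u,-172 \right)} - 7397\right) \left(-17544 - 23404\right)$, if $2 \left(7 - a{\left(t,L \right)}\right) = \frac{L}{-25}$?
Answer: $\frac{7568664528}{25} \approx 3.0275 \cdot 10^{8}$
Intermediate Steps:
$u = -82$ ($u = -12 + 2 \left(-35\right) = -12 - 70 = -82$)
$a{\left(t,L \right)} = 7 + \frac{L}{50}$ ($a{\left(t,L \right)} = 7 - \frac{L \frac{1}{-25}}{2} = 7 - \frac{L \left(- \frac{1}{25}\right)}{2} = 7 - \frac{\left(- \frac{1}{25}\right) L}{2} = 7 + \frac{L}{50}$)
$\left(a{\left(u,-172 \right)} - 7397\right) \left(-17544 - 23404\right) = \left(\left(7 + \frac{1}{50} \left(-172\right)\right) - 7397\right) \left(-17544 - 23404\right) = \left(\left(7 - \frac{86}{25}\right) - 7397\right) \left(-40948\right) = \left(\frac{89}{25} - 7397\right) \left(-40948\right) = \left(- \frac{184836}{25}\right) \left(-40948\right) = \frac{7568664528}{25}$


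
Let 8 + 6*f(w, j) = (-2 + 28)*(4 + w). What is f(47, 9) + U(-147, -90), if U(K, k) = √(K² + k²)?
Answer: 659/3 + 3*√3301 ≈ 392.03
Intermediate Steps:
f(w, j) = 16 + 13*w/3 (f(w, j) = -4/3 + ((-2 + 28)*(4 + w))/6 = -4/3 + (26*(4 + w))/6 = -4/3 + (104 + 26*w)/6 = -4/3 + (52/3 + 13*w/3) = 16 + 13*w/3)
f(47, 9) + U(-147, -90) = (16 + (13/3)*47) + √((-147)² + (-90)²) = (16 + 611/3) + √(21609 + 8100) = 659/3 + √29709 = 659/3 + 3*√3301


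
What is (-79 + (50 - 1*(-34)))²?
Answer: 25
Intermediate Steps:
(-79 + (50 - 1*(-34)))² = (-79 + (50 + 34))² = (-79 + 84)² = 5² = 25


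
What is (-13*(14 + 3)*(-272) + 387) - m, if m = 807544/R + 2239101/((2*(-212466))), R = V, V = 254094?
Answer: 1088744075075813/17995445268 ≈ 60501.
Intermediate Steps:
R = 254094
m = -37631807081/17995445268 (m = 807544/254094 + 2239101/((2*(-212466))) = 807544*(1/254094) + 2239101/(-424932) = 403772/127047 + 2239101*(-1/424932) = 403772/127047 - 746367/141644 = -37631807081/17995445268 ≈ -2.0912)
(-13*(14 + 3)*(-272) + 387) - m = (-13*(14 + 3)*(-272) + 387) - 1*(-37631807081/17995445268) = (-13*17*(-272) + 387) + 37631807081/17995445268 = (-221*(-272) + 387) + 37631807081/17995445268 = (60112 + 387) + 37631807081/17995445268 = 60499 + 37631807081/17995445268 = 1088744075075813/17995445268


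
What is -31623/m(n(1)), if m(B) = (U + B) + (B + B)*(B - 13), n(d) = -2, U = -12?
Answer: -31623/46 ≈ -687.46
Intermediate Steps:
m(B) = -12 + B + 2*B*(-13 + B) (m(B) = (-12 + B) + (B + B)*(B - 13) = (-12 + B) + (2*B)*(-13 + B) = (-12 + B) + 2*B*(-13 + B) = -12 + B + 2*B*(-13 + B))
-31623/m(n(1)) = -31623/(-12 - 25*(-2) + 2*(-2)**2) = -31623/(-12 + 50 + 2*4) = -31623/(-12 + 50 + 8) = -31623/46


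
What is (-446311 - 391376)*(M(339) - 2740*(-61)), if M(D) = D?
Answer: -140294981073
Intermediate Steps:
(-446311 - 391376)*(M(339) - 2740*(-61)) = (-446311 - 391376)*(339 - 2740*(-61)) = -837687*(339 + 167140) = -837687*167479 = -140294981073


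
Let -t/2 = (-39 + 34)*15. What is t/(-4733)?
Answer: -150/4733 ≈ -0.031692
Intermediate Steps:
t = 150 (t = -2*(-39 + 34)*15 = -(-10)*15 = -2*(-75) = 150)
t/(-4733) = 150/(-4733) = 150*(-1/4733) = -150/4733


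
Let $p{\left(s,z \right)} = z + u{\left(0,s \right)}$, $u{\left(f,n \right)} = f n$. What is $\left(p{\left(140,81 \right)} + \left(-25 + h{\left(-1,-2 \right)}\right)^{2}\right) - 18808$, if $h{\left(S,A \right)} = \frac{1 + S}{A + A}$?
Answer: $-18102$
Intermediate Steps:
$p{\left(s,z \right)} = z$ ($p{\left(s,z \right)} = z + 0 s = z + 0 = z$)
$h{\left(S,A \right)} = \frac{1 + S}{2 A}$
$\left(p{\left(140,81 \right)} + \left(-25 + h{\left(-1,-2 \right)}\right)^{2}\right) - 18808 = \left(81 + \left(-25 + \frac{1 - 1}{2 \left(-2\right)}\right)^{2}\right) - 18808 = \left(81 + \left(-25 + \frac{1}{2} \left(- \frac{1}{2}\right) 0\right)^{2}\right) - 18808 = \left(81 + \left(-25 + 0\right)^{2}\right) - 18808 = \left(81 + \left(-25\right)^{2}\right) - 18808 = \left(81 + 625\right) - 18808 = 706 - 18808 = -18102$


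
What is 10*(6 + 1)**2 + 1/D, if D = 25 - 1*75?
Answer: 24499/50 ≈ 489.98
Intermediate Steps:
D = -50 (D = 25 - 75 = -50)
10*(6 + 1)**2 + 1/D = 10*(6 + 1)**2 + 1/(-50) = 10*7**2 - 1/50 = 10*49 - 1/50 = 490 - 1/50 = 24499/50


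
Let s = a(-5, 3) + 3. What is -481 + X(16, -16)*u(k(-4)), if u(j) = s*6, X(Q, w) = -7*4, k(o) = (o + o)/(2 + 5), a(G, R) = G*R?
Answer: 1535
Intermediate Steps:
k(o) = 2*o/7 (k(o) = (2*o)/7 = (2*o)*(⅐) = 2*o/7)
s = -12 (s = -5*3 + 3 = -15 + 3 = -12)
X(Q, w) = -28
u(j) = -72 (u(j) = -12*6 = -72)
-481 + X(16, -16)*u(k(-4)) = -481 - 28*(-72) = -481 + 2016 = 1535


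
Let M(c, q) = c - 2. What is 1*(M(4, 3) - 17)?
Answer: -15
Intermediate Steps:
M(c, q) = -2 + c
1*(M(4, 3) - 17) = 1*((-2 + 4) - 17) = 1*(2 - 17) = 1*(-15) = -15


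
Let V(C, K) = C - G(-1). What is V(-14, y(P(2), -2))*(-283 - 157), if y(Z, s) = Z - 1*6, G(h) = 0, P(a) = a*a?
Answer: 6160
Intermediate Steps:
P(a) = a²
y(Z, s) = -6 + Z (y(Z, s) = Z - 6 = -6 + Z)
V(C, K) = C (V(C, K) = C - 1*0 = C + 0 = C)
V(-14, y(P(2), -2))*(-283 - 157) = -14*(-283 - 157) = -14*(-440) = 6160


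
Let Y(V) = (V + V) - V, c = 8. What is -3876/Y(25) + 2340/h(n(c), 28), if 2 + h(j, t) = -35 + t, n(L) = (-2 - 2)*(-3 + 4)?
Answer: -10376/25 ≈ -415.04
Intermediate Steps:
n(L) = -4 (n(L) = -4*1 = -4)
h(j, t) = -37 + t (h(j, t) = -2 + (-35 + t) = -37 + t)
Y(V) = V (Y(V) = 2*V - V = V)
-3876/Y(25) + 2340/h(n(c), 28) = -3876/25 + 2340/(-37 + 28) = -3876*1/25 + 2340/(-9) = -3876/25 + 2340*(-⅑) = -3876/25 - 260 = -10376/25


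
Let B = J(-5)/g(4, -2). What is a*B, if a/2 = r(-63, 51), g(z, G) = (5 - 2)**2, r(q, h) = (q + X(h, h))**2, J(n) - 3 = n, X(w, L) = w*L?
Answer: -2862864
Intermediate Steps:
X(w, L) = L*w
J(n) = 3 + n
r(q, h) = (q + h**2)**2 (r(q, h) = (q + h*h)**2 = (q + h**2)**2)
g(z, G) = 9 (g(z, G) = 3**2 = 9)
a = 12882888 (a = 2*(-63 + 51**2)**2 = 2*(-63 + 2601)**2 = 2*2538**2 = 2*6441444 = 12882888)
B = -2/9 (B = (3 - 5)/9 = -2*1/9 = -2/9 ≈ -0.22222)
a*B = 12882888*(-2/9) = -2862864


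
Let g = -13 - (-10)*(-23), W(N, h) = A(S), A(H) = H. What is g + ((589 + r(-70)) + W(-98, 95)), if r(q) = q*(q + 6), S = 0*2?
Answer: 4826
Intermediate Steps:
S = 0
W(N, h) = 0
r(q) = q*(6 + q)
g = -243 (g = -13 - 10*23 = -13 - 230 = -243)
g + ((589 + r(-70)) + W(-98, 95)) = -243 + ((589 - 70*(6 - 70)) + 0) = -243 + ((589 - 70*(-64)) + 0) = -243 + ((589 + 4480) + 0) = -243 + (5069 + 0) = -243 + 5069 = 4826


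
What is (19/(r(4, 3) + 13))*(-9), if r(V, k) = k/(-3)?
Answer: -57/4 ≈ -14.250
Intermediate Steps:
r(V, k) = -k/3 (r(V, k) = k*(-1/3) = -k/3)
(19/(r(4, 3) + 13))*(-9) = (19/(-1/3*3 + 13))*(-9) = (19/(-1 + 13))*(-9) = (19/12)*(-9) = -57/4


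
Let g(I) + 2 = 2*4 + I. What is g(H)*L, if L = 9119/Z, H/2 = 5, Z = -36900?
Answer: -36476/9225 ≈ -3.9540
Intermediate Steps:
H = 10 (H = 2*5 = 10)
g(I) = 6 + I (g(I) = -2 + (2*4 + I) = -2 + (8 + I) = 6 + I)
L = -9119/36900 (L = 9119/(-36900) = 9119*(-1/36900) = -9119/36900 ≈ -0.24713)
g(H)*L = (6 + 10)*(-9119/36900) = 16*(-9119/36900) = -36476/9225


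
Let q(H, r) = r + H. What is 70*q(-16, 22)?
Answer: 420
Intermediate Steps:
q(H, r) = H + r
70*q(-16, 22) = 70*(-16 + 22) = 70*6 = 420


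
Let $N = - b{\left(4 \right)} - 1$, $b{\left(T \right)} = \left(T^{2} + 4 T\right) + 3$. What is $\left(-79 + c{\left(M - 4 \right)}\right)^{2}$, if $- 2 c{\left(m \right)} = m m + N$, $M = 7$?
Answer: $\frac{17161}{4} \approx 4290.3$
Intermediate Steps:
$b{\left(T \right)} = 3 + T^{2} + 4 T$
$N = -36$ ($N = - (3 + 4^{2} + 4 \cdot 4) - 1 = - (3 + 16 + 16) - 1 = \left(-1\right) 35 - 1 = -35 - 1 = -36$)
$c{\left(m \right)} = 18 - \frac{m^{2}}{2}$ ($c{\left(m \right)} = - \frac{m m - 36}{2} = - \frac{m^{2} - 36}{2} = - \frac{-36 + m^{2}}{2} = 18 - \frac{m^{2}}{2}$)
$\left(-79 + c{\left(M - 4 \right)}\right)^{2} = \left(-79 + \left(18 - \frac{\left(7 - 4\right)^{2}}{2}\right)\right)^{2} = \left(-79 + \left(18 - \frac{3^{2}}{2}\right)\right)^{2} = \left(-79 + \left(18 - \frac{9}{2}\right)\right)^{2} = \left(-79 + \frac{27}{2}\right)^{2} = \left(- \frac{131}{2}\right)^{2} = \frac{17161}{4}$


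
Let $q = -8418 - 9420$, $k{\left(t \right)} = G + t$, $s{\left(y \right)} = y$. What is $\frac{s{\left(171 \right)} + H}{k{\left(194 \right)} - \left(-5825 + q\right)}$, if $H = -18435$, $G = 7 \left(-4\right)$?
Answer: $- \frac{6088}{7943} \approx -0.76646$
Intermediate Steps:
$G = -28$
$k{\left(t \right)} = -28 + t$
$q = -17838$ ($q = -8418 - 9420 = -17838$)
$\frac{s{\left(171 \right)} + H}{k{\left(194 \right)} - \left(-5825 + q\right)} = \frac{171 - 18435}{\left(-28 + 194\right) + \left(5825 - -17838\right)} = - \frac{18264}{166 + \left(5825 + 17838\right)} = - \frac{18264}{166 + 23663} = - \frac{18264}{23829} = \left(-18264\right) \frac{1}{23829} = - \frac{6088}{7943}$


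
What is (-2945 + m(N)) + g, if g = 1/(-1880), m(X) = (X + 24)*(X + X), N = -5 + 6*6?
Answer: 874199/1880 ≈ 465.00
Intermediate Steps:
N = 31 (N = -5 + 36 = 31)
m(X) = 2*X*(24 + X) (m(X) = (24 + X)*(2*X) = 2*X*(24 + X))
g = -1/1880 ≈ -0.00053191
(-2945 + m(N)) + g = (-2945 + 2*31*(24 + 31)) - 1/1880 = (-2945 + 2*31*55) - 1/1880 = (-2945 + 3410) - 1/1880 = 465 - 1/1880 = 874199/1880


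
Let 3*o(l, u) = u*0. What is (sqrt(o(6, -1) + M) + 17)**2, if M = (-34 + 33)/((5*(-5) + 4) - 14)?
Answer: (595 + sqrt(35))**2/1225 ≈ 294.78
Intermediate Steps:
o(l, u) = 0 (o(l, u) = (u*0)/3 = (1/3)*0 = 0)
M = 1/35 (M = -1/((-25 + 4) - 14) = -1/(-21 - 14) = -1/(-35) = -1*(-1/35) = 1/35 ≈ 0.028571)
(sqrt(o(6, -1) + M) + 17)**2 = (sqrt(0 + 1/35) + 17)**2 = (sqrt(1/35) + 17)**2 = (sqrt(35)/35 + 17)**2 = (17 + sqrt(35)/35)**2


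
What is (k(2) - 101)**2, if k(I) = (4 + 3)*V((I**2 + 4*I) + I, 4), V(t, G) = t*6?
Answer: 237169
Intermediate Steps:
V(t, G) = 6*t
k(I) = 42*I**2 + 210*I (k(I) = (4 + 3)*(6*((I**2 + 4*I) + I)) = 7*(6*(I**2 + 5*I)) = 7*(6*I**2 + 30*I) = 42*I**2 + 210*I)
(k(2) - 101)**2 = (42*2*(5 + 2) - 101)**2 = (42*2*7 - 101)**2 = (588 - 101)**2 = 487**2 = 237169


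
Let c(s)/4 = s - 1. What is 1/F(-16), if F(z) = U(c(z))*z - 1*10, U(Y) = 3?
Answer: -1/58 ≈ -0.017241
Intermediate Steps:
c(s) = -4 + 4*s (c(s) = 4*(s - 1) = 4*(-1 + s) = -4 + 4*s)
F(z) = -10 + 3*z (F(z) = 3*z - 1*10 = 3*z - 10 = -10 + 3*z)
1/F(-16) = 1/(-10 + 3*(-16)) = 1/(-10 - 48) = 1/(-58) = -1/58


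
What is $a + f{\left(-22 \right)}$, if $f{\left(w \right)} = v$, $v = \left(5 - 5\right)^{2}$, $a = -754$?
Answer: $-754$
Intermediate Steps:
$v = 0$ ($v = 0^{2} = 0$)
$f{\left(w \right)} = 0$
$a + f{\left(-22 \right)} = -754 + 0 = -754$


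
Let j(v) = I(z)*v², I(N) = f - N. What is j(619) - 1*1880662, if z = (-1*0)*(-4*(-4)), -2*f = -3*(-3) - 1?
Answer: -3413306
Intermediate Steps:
f = -4 (f = -(-3*(-3) - 1)/2 = -(9 - 1)/2 = -½*8 = -4)
z = 0 (z = 0*16 = 0)
I(N) = -4 - N
j(v) = -4*v² (j(v) = (-4 - 1*0)*v² = (-4 + 0)*v² = -4*v²)
j(619) - 1*1880662 = -4*619² - 1*1880662 = -4*383161 - 1880662 = -1532644 - 1880662 = -3413306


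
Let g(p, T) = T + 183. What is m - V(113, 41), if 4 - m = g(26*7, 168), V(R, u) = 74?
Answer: -421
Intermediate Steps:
g(p, T) = 183 + T
m = -347 (m = 4 - (183 + 168) = 4 - 1*351 = 4 - 351 = -347)
m - V(113, 41) = -347 - 1*74 = -347 - 74 = -421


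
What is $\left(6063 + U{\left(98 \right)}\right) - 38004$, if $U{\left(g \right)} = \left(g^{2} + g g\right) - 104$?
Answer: $-12837$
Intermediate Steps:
$U{\left(g \right)} = -104 + 2 g^{2}$ ($U{\left(g \right)} = \left(g^{2} + g^{2}\right) - 104 = 2 g^{2} - 104 = -104 + 2 g^{2}$)
$\left(6063 + U{\left(98 \right)}\right) - 38004 = \left(6063 - \left(104 - 2 \cdot 98^{2}\right)\right) - 38004 = \left(6063 + \left(-104 + 2 \cdot 9604\right)\right) - 38004 = \left(6063 + \left(-104 + 19208\right)\right) - 38004 = \left(6063 + 19104\right) - 38004 = 25167 - 38004 = -12837$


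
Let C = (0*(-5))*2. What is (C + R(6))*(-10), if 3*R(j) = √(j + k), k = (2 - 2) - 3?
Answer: -10*√3/3 ≈ -5.7735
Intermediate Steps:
k = -3 (k = 0 - 3 = -3)
R(j) = √(-3 + j)/3 (R(j) = √(j - 3)/3 = √(-3 + j)/3)
C = 0 (C = 0*2 = 0)
(C + R(6))*(-10) = (0 + √(-3 + 6)/3)*(-10) = (0 + √3/3)*(-10) = (√3/3)*(-10) = -10*√3/3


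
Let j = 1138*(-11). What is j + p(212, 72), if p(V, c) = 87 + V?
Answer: -12219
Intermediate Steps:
j = -12518
j + p(212, 72) = -12518 + (87 + 212) = -12518 + 299 = -12219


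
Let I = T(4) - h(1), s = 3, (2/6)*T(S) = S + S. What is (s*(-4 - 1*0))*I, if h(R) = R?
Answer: -276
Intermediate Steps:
T(S) = 6*S (T(S) = 3*(S + S) = 3*(2*S) = 6*S)
I = 23 (I = 6*4 - 1*1 = 24 - 1 = 23)
(s*(-4 - 1*0))*I = (3*(-4 - 1*0))*23 = (3*(-4 + 0))*23 = (3*(-4))*23 = -12*23 = -276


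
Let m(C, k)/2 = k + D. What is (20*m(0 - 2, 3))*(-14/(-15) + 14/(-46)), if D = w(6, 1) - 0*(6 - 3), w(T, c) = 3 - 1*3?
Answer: 1736/23 ≈ 75.478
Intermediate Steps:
w(T, c) = 0 (w(T, c) = 3 - 3 = 0)
D = 0 (D = 0 - 0*(6 - 3) = 0 - 0*3 = 0 - 1*0 = 0 + 0 = 0)
m(C, k) = 2*k (m(C, k) = 2*(k + 0) = 2*k)
(20*m(0 - 2, 3))*(-14/(-15) + 14/(-46)) = (20*(2*3))*(-14/(-15) + 14/(-46)) = (20*6)*(-14*(-1/15) + 14*(-1/46)) = 120*(14/15 - 7/23) = 120*(217/345) = 1736/23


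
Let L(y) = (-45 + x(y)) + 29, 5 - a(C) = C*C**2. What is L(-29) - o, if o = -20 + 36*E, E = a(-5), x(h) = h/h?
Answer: -4675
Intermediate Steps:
x(h) = 1
a(C) = 5 - C**3 (a(C) = 5 - C*C**2 = 5 - C**3)
E = 130 (E = 5 - 1*(-5)**3 = 5 - 1*(-125) = 5 + 125 = 130)
L(y) = -15 (L(y) = (-45 + 1) + 29 = -44 + 29 = -15)
o = 4660 (o = -20 + 36*130 = -20 + 4680 = 4660)
L(-29) - o = -15 - 1*4660 = -15 - 4660 = -4675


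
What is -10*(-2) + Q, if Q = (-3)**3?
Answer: -7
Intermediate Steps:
Q = -27
-10*(-2) + Q = -10*(-2) - 27 = 20 - 27 = -7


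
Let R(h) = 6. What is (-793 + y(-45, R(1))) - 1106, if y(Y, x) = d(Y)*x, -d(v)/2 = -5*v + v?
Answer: -4059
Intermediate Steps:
d(v) = 8*v (d(v) = -2*(-5*v + v) = -(-8)*v = 8*v)
y(Y, x) = 8*Y*x (y(Y, x) = (8*Y)*x = 8*Y*x)
(-793 + y(-45, R(1))) - 1106 = (-793 + 8*(-45)*6) - 1106 = (-793 - 2160) - 1106 = -2953 - 1106 = -4059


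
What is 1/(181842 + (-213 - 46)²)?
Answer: 1/248923 ≈ 4.0173e-6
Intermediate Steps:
1/(181842 + (-213 - 46)²) = 1/(181842 + (-259)²) = 1/(181842 + 67081) = 1/248923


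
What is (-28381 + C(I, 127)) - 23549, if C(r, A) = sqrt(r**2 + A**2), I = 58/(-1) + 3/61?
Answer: -51930 + sqrt(72512234)/61 ≈ -51790.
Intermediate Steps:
I = -3535/61 (I = 58*(-1) + 3*(1/61) = -58 + 3/61 = -3535/61 ≈ -57.951)
C(r, A) = sqrt(A**2 + r**2)
(-28381 + C(I, 127)) - 23549 = (-28381 + sqrt(127**2 + (-3535/61)**2)) - 23549 = (-28381 + sqrt(16129 + 12496225/3721)) - 23549 = (-28381 + sqrt(72512234/3721)) - 23549 = (-28381 + sqrt(72512234)/61) - 23549 = -51930 + sqrt(72512234)/61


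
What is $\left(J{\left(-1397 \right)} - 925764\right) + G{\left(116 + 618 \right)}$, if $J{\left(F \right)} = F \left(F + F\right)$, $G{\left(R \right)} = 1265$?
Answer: $2978719$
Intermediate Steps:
$J{\left(F \right)} = 2 F^{2}$ ($J{\left(F \right)} = F 2 F = 2 F^{2}$)
$\left(J{\left(-1397 \right)} - 925764\right) + G{\left(116 + 618 \right)} = \left(2 \left(-1397\right)^{2} - 925764\right) + 1265 = \left(2 \cdot 1951609 - 925764\right) + 1265 = \left(3903218 - 925764\right) + 1265 = 2977454 + 1265 = 2978719$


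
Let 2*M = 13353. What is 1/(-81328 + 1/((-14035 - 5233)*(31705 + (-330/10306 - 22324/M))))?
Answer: -42029782642620208/3418198162759085084233 ≈ -1.2296e-5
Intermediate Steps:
M = 13353/2 (M = (½)*13353 = 13353/2 ≈ 6676.5)
1/(-81328 + 1/((-14035 - 5233)*(31705 + (-330/10306 - 22324/M)))) = 1/(-81328 + 1/((-14035 - 5233)*(31705 + (-330/10306 - 22324/13353/2)))) = 1/(-81328 + 1/(-19268*(31705 + (-330*1/10306 - 22324*2/13353)))) = 1/(-81328 + 1/(-19268*(31705 + (-165/5153 - 44648/13353)))) = 1/(-81328 + 1/(-19268*(31705 - 232274389/68808009))) = 1/(-81328 + 1/(-19268*2181325650956/68808009)) = 1/(-81328 + 1/(-42029782642620208/68808009)) = 1/(-81328 - 68808009/42029782642620208) = 1/(-3418198162759085084233/42029782642620208) = -42029782642620208/3418198162759085084233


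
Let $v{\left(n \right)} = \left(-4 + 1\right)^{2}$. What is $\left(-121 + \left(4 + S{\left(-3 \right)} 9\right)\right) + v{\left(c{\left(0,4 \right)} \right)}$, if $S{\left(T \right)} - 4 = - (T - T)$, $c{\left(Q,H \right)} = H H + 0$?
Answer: $-72$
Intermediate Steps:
$c{\left(Q,H \right)} = H^{2}$ ($c{\left(Q,H \right)} = H^{2} + 0 = H^{2}$)
$S{\left(T \right)} = 4$ ($S{\left(T \right)} = 4 - \left(T - T\right) = 4 - 0 = 4 + 0 = 4$)
$v{\left(n \right)} = 9$ ($v{\left(n \right)} = \left(-3\right)^{2} = 9$)
$\left(-121 + \left(4 + S{\left(-3 \right)} 9\right)\right) + v{\left(c{\left(0,4 \right)} \right)} = \left(-121 + \left(4 + 4 \cdot 9\right)\right) + 9 = \left(-121 + \left(4 + 36\right)\right) + 9 = \left(-121 + 40\right) + 9 = -81 + 9 = -72$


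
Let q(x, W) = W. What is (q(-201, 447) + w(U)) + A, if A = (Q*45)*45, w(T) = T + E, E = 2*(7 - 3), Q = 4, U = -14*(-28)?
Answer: 8947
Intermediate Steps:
U = 392
E = 8 (E = 2*4 = 8)
w(T) = 8 + T (w(T) = T + 8 = 8 + T)
A = 8100 (A = (4*45)*45 = 180*45 = 8100)
(q(-201, 447) + w(U)) + A = (447 + (8 + 392)) + 8100 = (447 + 400) + 8100 = 847 + 8100 = 8947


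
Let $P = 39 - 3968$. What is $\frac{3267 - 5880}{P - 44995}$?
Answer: $\frac{871}{16308} \approx 0.053409$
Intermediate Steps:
$P = -3929$ ($P = 39 - 3968 = -3929$)
$\frac{3267 - 5880}{P - 44995} = \frac{3267 - 5880}{-3929 - 44995} = \frac{3267 - 5880}{-48924} = \left(-2613\right) \left(- \frac{1}{48924}\right) = \frac{871}{16308}$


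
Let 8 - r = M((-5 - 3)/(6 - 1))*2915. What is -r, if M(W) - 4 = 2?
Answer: 17482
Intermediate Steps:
M(W) = 6 (M(W) = 4 + 2 = 6)
r = -17482 (r = 8 - 6*2915 = 8 - 1*17490 = 8 - 17490 = -17482)
-r = -1*(-17482) = 17482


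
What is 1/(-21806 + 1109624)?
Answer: 1/1087818 ≈ 9.1927e-7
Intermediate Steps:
1/(-21806 + 1109624) = 1/1087818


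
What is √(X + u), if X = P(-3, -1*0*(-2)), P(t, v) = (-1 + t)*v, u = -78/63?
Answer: I*√546/21 ≈ 1.1127*I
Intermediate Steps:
u = -26/21 (u = -78*1/63 = -26/21 ≈ -1.2381)
P(t, v) = v*(-1 + t)
X = 0 (X = (-1*0*(-2))*(-1 - 3) = (0*(-2))*(-4) = 0*(-4) = 0)
√(X + u) = √(0 - 26/21) = √(-26/21) = I*√546/21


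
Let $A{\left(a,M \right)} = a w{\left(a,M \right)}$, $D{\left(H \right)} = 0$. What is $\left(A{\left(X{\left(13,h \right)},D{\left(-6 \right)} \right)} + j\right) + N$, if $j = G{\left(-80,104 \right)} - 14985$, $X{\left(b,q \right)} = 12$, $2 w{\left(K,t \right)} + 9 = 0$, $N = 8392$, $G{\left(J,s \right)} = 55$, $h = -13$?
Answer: $-6592$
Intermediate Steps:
$w{\left(K,t \right)} = - \frac{9}{2}$ ($w{\left(K,t \right)} = - \frac{9}{2} + \frac{1}{2} \cdot 0 = - \frac{9}{2} + 0 = - \frac{9}{2}$)
$A{\left(a,M \right)} = - \frac{9 a}{2}$ ($A{\left(a,M \right)} = a \left(- \frac{9}{2}\right) = - \frac{9 a}{2}$)
$j = -14930$ ($j = 55 - 14985 = -14930$)
$\left(A{\left(X{\left(13,h \right)},D{\left(-6 \right)} \right)} + j\right) + N = \left(\left(- \frac{9}{2}\right) 12 - 14930\right) + 8392 = \left(-54 - 14930\right) + 8392 = -14984 + 8392 = -6592$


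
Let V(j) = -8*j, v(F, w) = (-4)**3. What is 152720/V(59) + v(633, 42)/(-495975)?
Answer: -9468158974/29262525 ≈ -323.56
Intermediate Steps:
v(F, w) = -64
152720/V(59) + v(633, 42)/(-495975) = 152720/((-8*59)) - 64/(-495975) = 152720/(-472) - 64*(-1/495975) = 152720*(-1/472) + 64/495975 = -19090/59 + 64/495975 = -9468158974/29262525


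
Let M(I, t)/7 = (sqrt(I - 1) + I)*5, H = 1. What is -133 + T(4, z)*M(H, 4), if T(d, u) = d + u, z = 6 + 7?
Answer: 462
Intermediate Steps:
z = 13
M(I, t) = 35*I + 35*sqrt(-1 + I) (M(I, t) = 7*((sqrt(I - 1) + I)*5) = 7*((sqrt(-1 + I) + I)*5) = 7*((I + sqrt(-1 + I))*5) = 7*(5*I + 5*sqrt(-1 + I)) = 35*I + 35*sqrt(-1 + I))
-133 + T(4, z)*M(H, 4) = -133 + (4 + 13)*(35*1 + 35*sqrt(-1 + 1)) = -133 + 17*(35 + 35*sqrt(0)) = -133 + 17*(35 + 35*0) = -133 + 17*(35 + 0) = -133 + 17*35 = -133 + 595 = 462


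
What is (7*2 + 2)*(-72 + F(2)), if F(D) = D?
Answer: -1120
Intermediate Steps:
(7*2 + 2)*(-72 + F(2)) = (7*2 + 2)*(-72 + 2) = (14 + 2)*(-70) = 16*(-70) = -1120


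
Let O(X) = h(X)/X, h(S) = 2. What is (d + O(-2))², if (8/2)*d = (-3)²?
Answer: 25/16 ≈ 1.5625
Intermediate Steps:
d = 9/4 (d = (¼)*(-3)² = (¼)*9 = 9/4 ≈ 2.2500)
O(X) = 2/X
(d + O(-2))² = (9/4 + 2/(-2))² = (9/4 + 2*(-½))² = (9/4 - 1)² = (5/4)² = 25/16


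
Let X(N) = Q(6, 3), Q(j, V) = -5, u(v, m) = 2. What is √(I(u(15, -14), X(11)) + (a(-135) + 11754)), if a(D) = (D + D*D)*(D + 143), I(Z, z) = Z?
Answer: 2*√39119 ≈ 395.57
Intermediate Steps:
X(N) = -5
a(D) = (143 + D)*(D + D²) (a(D) = (D + D²)*(143 + D) = (143 + D)*(D + D²))
√(I(u(15, -14), X(11)) + (a(-135) + 11754)) = √(2 + (-135*(143 + (-135)² + 144*(-135)) + 11754)) = √(2 + (-135*(143 + 18225 - 19440) + 11754)) = √(2 + (-135*(-1072) + 11754)) = √(2 + (144720 + 11754)) = √(2 + 156474) = √156476 = 2*√39119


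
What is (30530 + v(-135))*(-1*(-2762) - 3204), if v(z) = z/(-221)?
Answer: -13494530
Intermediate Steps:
v(z) = -z/221 (v(z) = z*(-1/221) = -z/221)
(30530 + v(-135))*(-1*(-2762) - 3204) = (30530 - 1/221*(-135))*(-1*(-2762) - 3204) = (30530 + 135/221)*(2762 - 3204) = (6747265/221)*(-442) = -13494530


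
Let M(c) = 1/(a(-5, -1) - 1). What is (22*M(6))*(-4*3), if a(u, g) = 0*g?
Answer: 264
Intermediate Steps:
a(u, g) = 0
M(c) = -1 (M(c) = 1/(0 - 1) = 1/(-1) = -1)
(22*M(6))*(-4*3) = (22*(-1))*(-4*3) = -22*(-12) = 264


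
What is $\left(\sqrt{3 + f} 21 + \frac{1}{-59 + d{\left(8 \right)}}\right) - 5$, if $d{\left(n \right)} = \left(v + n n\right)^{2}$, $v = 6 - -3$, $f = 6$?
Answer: $\frac{305661}{5270} \approx 58.0$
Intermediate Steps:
$v = 9$ ($v = 6 + 3 = 9$)
$d{\left(n \right)} = \left(9 + n^{2}\right)^{2}$ ($d{\left(n \right)} = \left(9 + n n\right)^{2} = \left(9 + n^{2}\right)^{2}$)
$\left(\sqrt{3 + f} 21 + \frac{1}{-59 + d{\left(8 \right)}}\right) - 5 = \left(\sqrt{3 + 6} \cdot 21 + \frac{1}{-59 + \left(9 + 8^{2}\right)^{2}}\right) - 5 = \left(\sqrt{9} \cdot 21 + \frac{1}{-59 + \left(9 + 64\right)^{2}}\right) - 5 = \left(3 \cdot 21 + \frac{1}{-59 + 73^{2}}\right) - 5 = \left(63 + \frac{1}{-59 + 5329}\right) - 5 = \left(63 + \frac{1}{5270}\right) - 5 = \frac{332011}{5270} - 5 = \frac{305661}{5270}$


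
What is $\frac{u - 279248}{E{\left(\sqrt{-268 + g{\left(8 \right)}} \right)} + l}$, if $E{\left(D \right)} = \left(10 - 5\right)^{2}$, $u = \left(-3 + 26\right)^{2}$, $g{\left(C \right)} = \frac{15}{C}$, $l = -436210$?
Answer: $\frac{278719}{436185} \approx 0.63899$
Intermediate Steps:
$u = 529$ ($u = 23^{2} = 529$)
$E{\left(D \right)} = 25$ ($E{\left(D \right)} = 5^{2} = 25$)
$\frac{u - 279248}{E{\left(\sqrt{-268 + g{\left(8 \right)}} \right)} + l} = \frac{529 - 279248}{25 - 436210} = - \frac{278719}{-436185} = \left(-278719\right) \left(- \frac{1}{436185}\right) = \frac{278719}{436185}$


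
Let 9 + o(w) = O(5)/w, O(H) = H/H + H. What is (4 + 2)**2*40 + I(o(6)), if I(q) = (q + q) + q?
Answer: 1416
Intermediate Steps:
O(H) = 1 + H
o(w) = -9 + 6/w (o(w) = -9 + (1 + 5)/w = -9 + 6/w)
I(q) = 3*q (I(q) = 2*q + q = 3*q)
(4 + 2)**2*40 + I(o(6)) = (4 + 2)**2*40 + 3*(-9 + 6/6) = 6**2*40 + 3*(-9 + 6*(1/6)) = 36*40 + 3*(-9 + 1) = 1440 + 3*(-8) = 1440 - 24 = 1416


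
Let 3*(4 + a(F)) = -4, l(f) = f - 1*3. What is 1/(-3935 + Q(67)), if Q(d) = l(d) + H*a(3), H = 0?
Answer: -1/3871 ≈ -0.00025833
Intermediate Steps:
l(f) = -3 + f (l(f) = f - 3 = -3 + f)
a(F) = -16/3 (a(F) = -4 + (⅓)*(-4) = -4 - 4/3 = -16/3)
Q(d) = -3 + d (Q(d) = (-3 + d) + 0*(-16/3) = (-3 + d) + 0 = -3 + d)
1/(-3935 + Q(67)) = 1/(-3935 + (-3 + 67)) = 1/(-3935 + 64) = 1/(-3871) = -1/3871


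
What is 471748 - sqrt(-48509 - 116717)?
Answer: 471748 - I*sqrt(165226) ≈ 4.7175e+5 - 406.48*I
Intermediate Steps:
471748 - sqrt(-48509 - 116717) = 471748 - sqrt(-165226) = 471748 - I*sqrt(165226)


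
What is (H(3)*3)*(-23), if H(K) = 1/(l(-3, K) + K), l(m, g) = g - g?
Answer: -23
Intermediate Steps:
l(m, g) = 0
H(K) = 1/K (H(K) = 1/(0 + K) = 1/K)
(H(3)*3)*(-23) = (3/3)*(-23) = ((⅓)*3)*(-23) = 1*(-23) = -23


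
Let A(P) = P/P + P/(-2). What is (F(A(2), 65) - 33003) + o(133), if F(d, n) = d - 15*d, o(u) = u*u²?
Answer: 2319634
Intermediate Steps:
A(P) = 1 - P/2 (A(P) = 1 + P*(-½) = 1 - P/2)
o(u) = u³
F(d, n) = -14*d
(F(A(2), 65) - 33003) + o(133) = (-14*(1 - ½*2) - 33003) + 133³ = (-14*(1 - 1) - 33003) + 2352637 = (-14*0 - 33003) + 2352637 = (0 - 33003) + 2352637 = -33003 + 2352637 = 2319634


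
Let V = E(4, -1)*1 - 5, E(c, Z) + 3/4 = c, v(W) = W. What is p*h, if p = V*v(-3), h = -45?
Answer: -945/4 ≈ -236.25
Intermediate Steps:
E(c, Z) = -3/4 + c
V = -7/4 (V = (-3/4 + 4)*1 - 5 = (13/4)*1 - 5 = 13/4 - 5 = -7/4 ≈ -1.7500)
p = 21/4 (p = -7/4*(-3) = 21/4 ≈ 5.2500)
p*h = (21/4)*(-45) = -945/4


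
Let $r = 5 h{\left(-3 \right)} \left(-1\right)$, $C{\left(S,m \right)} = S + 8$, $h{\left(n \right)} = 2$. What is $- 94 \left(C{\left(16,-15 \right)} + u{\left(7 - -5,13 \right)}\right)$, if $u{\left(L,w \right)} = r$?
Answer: $-1316$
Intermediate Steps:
$C{\left(S,m \right)} = 8 + S$
$r = -10$ ($r = 5 \cdot 2 \left(-1\right) = 10 \left(-1\right) = -10$)
$u{\left(L,w \right)} = -10$
$- 94 \left(C{\left(16,-15 \right)} + u{\left(7 - -5,13 \right)}\right) = - 94 \left(\left(8 + 16\right) - 10\right) = - 94 \left(24 - 10\right) = \left(-94\right) 14 = -1316$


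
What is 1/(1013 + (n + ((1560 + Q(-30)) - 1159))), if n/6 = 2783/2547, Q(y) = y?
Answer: 849/1180582 ≈ 0.00071914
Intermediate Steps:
n = 5566/849 (n = 6*(2783/2547) = 5566/849 ≈ 6.5559)
1/(1013 + (n + ((1560 + Q(-30)) - 1159))) = 1/(1013 + (5566/849 + ((1560 - 30) - 1159))) = 1/(1013 + (5566/849 + (1530 - 1159))) = 1/(1013 + (5566/849 + 371)) = 1/(1013 + 320545/849) = 1/(1180582/849) = 849/1180582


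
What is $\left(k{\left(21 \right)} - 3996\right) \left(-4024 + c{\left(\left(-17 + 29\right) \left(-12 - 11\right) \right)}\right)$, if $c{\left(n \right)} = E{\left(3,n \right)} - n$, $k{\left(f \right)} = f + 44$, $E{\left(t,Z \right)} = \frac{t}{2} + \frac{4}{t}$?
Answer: $\frac{88333501}{6} \approx 1.4722 \cdot 10^{7}$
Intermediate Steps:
$E{\left(t,Z \right)} = \frac{t}{2} + \frac{4}{t}$ ($E{\left(t,Z \right)} = t \frac{1}{2} + \frac{4}{t} = \frac{t}{2} + \frac{4}{t}$)
$k{\left(f \right)} = 44 + f$
$c{\left(n \right)} = \frac{17}{6} - n$ ($c{\left(n \right)} = \left(\frac{1}{2} \cdot 3 + \frac{4}{3}\right) - n = \left(\frac{3}{2} + 4 \cdot \frac{1}{3}\right) - n = \left(\frac{3}{2} + \frac{4}{3}\right) - n = \frac{17}{6} - n$)
$\left(k{\left(21 \right)} - 3996\right) \left(-4024 + c{\left(\left(-17 + 29\right) \left(-12 - 11\right) \right)}\right) = \left(\left(44 + 21\right) - 3996\right) \left(-4024 - \left(- \frac{17}{6} + \left(-17 + 29\right) \left(-12 - 11\right)\right)\right) = \left(65 - 3996\right) \left(-4024 - \left(- \frac{17}{6} + 12 \left(-23\right)\right)\right) = - 3931 \left(-4024 + \left(\frac{17}{6} - -276\right)\right) = - 3931 \left(-4024 + \left(\frac{17}{6} + 276\right)\right) = - 3931 \left(-4024 + \frac{1673}{6}\right) = \left(-3931\right) \left(- \frac{22471}{6}\right) = \frac{88333501}{6}$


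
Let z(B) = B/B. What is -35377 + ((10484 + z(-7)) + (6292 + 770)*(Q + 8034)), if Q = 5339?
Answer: 94415234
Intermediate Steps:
z(B) = 1
-35377 + ((10484 + z(-7)) + (6292 + 770)*(Q + 8034)) = -35377 + ((10484 + 1) + (6292 + 770)*(5339 + 8034)) = -35377 + (10485 + 7062*13373) = -35377 + (10485 + 94440126) = -35377 + 94450611 = 94415234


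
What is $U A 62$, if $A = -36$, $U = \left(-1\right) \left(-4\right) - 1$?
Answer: $-6696$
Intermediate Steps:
$U = 3$ ($U = 4 - 1 = 3$)
$U A 62 = 3 \left(-36\right) 62 = \left(-108\right) 62 = -6696$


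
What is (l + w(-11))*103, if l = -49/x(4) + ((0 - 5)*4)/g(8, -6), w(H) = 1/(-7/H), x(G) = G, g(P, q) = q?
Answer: -63551/84 ≈ -756.56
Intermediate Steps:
w(H) = -H/7
l = -107/12 (l = -49/4 + ((0 - 5)*4)/(-6) = -49*¼ - 5*4*(-⅙) = -49/4 - 20*(-⅙) = -49/4 + 10/3 = -107/12 ≈ -8.9167)
(l + w(-11))*103 = (-107/12 - ⅐*(-11))*103 = (-107/12 + 11/7)*103 = -617/84*103 = -63551/84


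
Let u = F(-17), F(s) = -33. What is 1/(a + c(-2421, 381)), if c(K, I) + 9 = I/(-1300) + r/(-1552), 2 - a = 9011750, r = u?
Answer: -504400/4545530367903 ≈ -1.1097e-7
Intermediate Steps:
u = -33
r = -33
a = -9011748 (a = 2 - 1*9011750 = 2 - 9011750 = -9011748)
c(K, I) = -13935/1552 - I/1300 (c(K, I) = -9 + (I/(-1300) - 33/(-1552)) = -9 + (I*(-1/1300) - 33*(-1/1552)) = -9 + (-I/1300 + 33/1552) = -9 + (33/1552 - I/1300) = -13935/1552 - I/1300)
1/(a + c(-2421, 381)) = 1/(-9011748 + (-13935/1552 - 1/1300*381)) = 1/(-9011748 + (-13935/1552 - 381/1300)) = 1/(-9011748 - 4676703/504400) = 1/(-4545530367903/504400) = -504400/4545530367903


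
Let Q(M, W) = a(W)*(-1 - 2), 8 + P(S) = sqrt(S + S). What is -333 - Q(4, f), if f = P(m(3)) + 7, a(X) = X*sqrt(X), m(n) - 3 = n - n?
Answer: -333 + 3*(-1 + sqrt(6))**(3/2) ≈ -327.76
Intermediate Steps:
m(n) = 3 (m(n) = 3 + (n - n) = 3 + 0 = 3)
a(X) = X**(3/2)
P(S) = -8 + sqrt(2)*sqrt(S) (P(S) = -8 + sqrt(S + S) = -8 + sqrt(2*S) = -8 + sqrt(2)*sqrt(S))
f = -1 + sqrt(6) (f = (-8 + sqrt(2)*sqrt(3)) + 7 = (-8 + sqrt(6)) + 7 = -1 + sqrt(6) ≈ 1.4495)
Q(M, W) = -3*W**(3/2) (Q(M, W) = W**(3/2)*(-1 - 2) = W**(3/2)*(-3) = -3*W**(3/2))
-333 - Q(4, f) = -333 - (-3)*(-1 + sqrt(6))**(3/2) = -333 + 3*(-1 + sqrt(6))**(3/2)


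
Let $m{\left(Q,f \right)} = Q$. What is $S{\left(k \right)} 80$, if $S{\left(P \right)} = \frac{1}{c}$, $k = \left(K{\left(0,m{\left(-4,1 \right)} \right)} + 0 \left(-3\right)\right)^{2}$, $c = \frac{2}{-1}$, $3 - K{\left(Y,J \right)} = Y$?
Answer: $-40$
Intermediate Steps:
$K{\left(Y,J \right)} = 3 - Y$
$c = -2$ ($c = 2 \left(-1\right) = -2$)
$k = 9$ ($k = \left(\left(3 - 0\right) + 0 \left(-3\right)\right)^{2} = \left(\left(3 + 0\right) + 0\right)^{2} = \left(3 + 0\right)^{2} = 3^{2} = 9$)
$S{\left(P \right)} = - \frac{1}{2}$ ($S{\left(P \right)} = \frac{1}{-2} = - \frac{1}{2}$)
$S{\left(k \right)} 80 = \left(- \frac{1}{2}\right) 80 = -40$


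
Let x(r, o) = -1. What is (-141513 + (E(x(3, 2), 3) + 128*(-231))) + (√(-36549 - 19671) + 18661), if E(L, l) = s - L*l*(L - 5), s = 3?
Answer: -152435 + 2*I*√14055 ≈ -1.5244e+5 + 237.11*I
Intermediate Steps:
E(L, l) = 3 - L*l*(-5 + L) (E(L, l) = 3 - L*l*(L - 5) = 3 - L*l*(-5 + L))
(-141513 + (E(x(3, 2), 3) + 128*(-231))) + (√(-36549 - 19671) + 18661) = (-141513 + ((3 - 1*3*(-1)² + 5*(-1)*3) + 128*(-231))) + (√(-36549 - 19671) + 18661) = (-141513 + ((3 - 1*3*1 - 15) - 29568)) + (√(-56220) + 18661) = (-141513 + ((3 - 3 - 15) - 29568)) + (2*I*√14055 + 18661) = (-141513 + (-15 - 29568)) + (18661 + 2*I*√14055) = (-141513 - 29583) + (18661 + 2*I*√14055) = -171096 + (18661 + 2*I*√14055) = -152435 + 2*I*√14055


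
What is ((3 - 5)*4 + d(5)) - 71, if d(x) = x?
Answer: -74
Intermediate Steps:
((3 - 5)*4 + d(5)) - 71 = ((3 - 5)*4 + 5) - 71 = (-2*4 + 5) - 71 = (-8 + 5) - 71 = -3 - 71 = -74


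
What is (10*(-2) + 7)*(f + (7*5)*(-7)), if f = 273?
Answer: -364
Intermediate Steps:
(10*(-2) + 7)*(f + (7*5)*(-7)) = (10*(-2) + 7)*(273 + (7*5)*(-7)) = (-20 + 7)*(273 + 35*(-7)) = -13*(273 - 245) = -13*28 = -364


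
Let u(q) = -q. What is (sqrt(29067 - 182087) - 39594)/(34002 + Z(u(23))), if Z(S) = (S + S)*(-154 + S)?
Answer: -6599/7024 + I*sqrt(38255)/21072 ≈ -0.93949 + 0.0092819*I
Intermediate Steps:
Z(S) = 2*S*(-154 + S) (Z(S) = (2*S)*(-154 + S) = 2*S*(-154 + S))
(sqrt(29067 - 182087) - 39594)/(34002 + Z(u(23))) = (sqrt(29067 - 182087) - 39594)/(34002 + 2*(-1*23)*(-154 - 1*23)) = (sqrt(-153020) - 39594)/(34002 + 2*(-23)*(-154 - 23)) = (2*I*sqrt(38255) - 39594)/(34002 + 2*(-23)*(-177)) = (-39594 + 2*I*sqrt(38255))/(34002 + 8142) = (-39594 + 2*I*sqrt(38255))/42144 = (-39594 + 2*I*sqrt(38255))*(1/42144) = -6599/7024 + I*sqrt(38255)/21072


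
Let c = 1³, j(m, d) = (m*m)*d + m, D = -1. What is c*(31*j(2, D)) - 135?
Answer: -197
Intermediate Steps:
j(m, d) = m + d*m² (j(m, d) = m²*d + m = d*m² + m = m + d*m²)
c = 1
c*(31*j(2, D)) - 135 = 1*(31*(2*(1 - 1*2))) - 135 = 1*(31*(2*(1 - 2))) - 135 = 1*(31*(2*(-1))) - 135 = 1*(31*(-2)) - 135 = 1*(-62) - 135 = -62 - 135 = -197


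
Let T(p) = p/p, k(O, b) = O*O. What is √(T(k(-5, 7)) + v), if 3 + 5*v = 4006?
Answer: 2*√5010/5 ≈ 28.313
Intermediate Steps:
k(O, b) = O²
v = 4003/5 (v = -⅗ + (⅕)*4006 = -⅗ + 4006/5 = 4003/5 ≈ 800.60)
T(p) = 1
√(T(k(-5, 7)) + v) = √(1 + 4003/5) = √(4008/5) = 2*√5010/5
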